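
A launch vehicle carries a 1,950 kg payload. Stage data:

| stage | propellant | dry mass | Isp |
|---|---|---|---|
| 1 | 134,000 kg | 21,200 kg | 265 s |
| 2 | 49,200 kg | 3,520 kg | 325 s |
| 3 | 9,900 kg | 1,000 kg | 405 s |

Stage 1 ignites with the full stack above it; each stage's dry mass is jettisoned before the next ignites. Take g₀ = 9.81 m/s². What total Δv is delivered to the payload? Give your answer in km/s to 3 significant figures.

Ignition mass of stage 1 = 134,000+21,200 + 49,200+3,520 + 9,900+1,000 + 1,950 = 220,770 kg.
Stage 1: m₀ = 220,770 kg, m_f = 220,770 − 134,000 = 86,770 kg; Δv = 265×9.81×ln(2.544) = 2599.7×0.9339 ≈ 2428 m/s.
Stage 2: m₀ = 65,570 kg, m_f = 65,570 − 49,200 = 16,370 kg; Δv = 325×9.81×ln(4.005) = 3188.2×1.3877 ≈ 4424 m/s.
Stage 3: m₀ = 12,850 kg, m_f = 12,850 − 9,900 = 2,950 kg; Δv = 405×9.81×ln(4.356) = 3973.1×1.4715 ≈ 5846 m/s.
Total Δv = 2428 + 4424 + 5846 = 12698 m/s.

Δv ≈ 12.7 km/s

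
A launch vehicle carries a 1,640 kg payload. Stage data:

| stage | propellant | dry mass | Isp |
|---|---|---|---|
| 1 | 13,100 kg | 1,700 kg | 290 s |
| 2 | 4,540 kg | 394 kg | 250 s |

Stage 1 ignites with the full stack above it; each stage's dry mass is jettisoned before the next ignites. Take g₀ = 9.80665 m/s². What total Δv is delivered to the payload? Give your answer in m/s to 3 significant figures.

Ignition mass of stage 1 = 13,100+1,700 + 4,540+394 + 1,640 = 21,374 kg.
Stage 1: m₀ = 21,374 kg, m_f = 21,374 − 13,100 = 8,274 kg; Δv = 290×9.80665×ln(2.583) = 2843.9×0.9491 ≈ 2699 m/s.
Stage 2: m₀ = 6,574 kg, m_f = 6,574 − 4,540 = 2,034 kg; Δv = 250×9.80665×ln(3.232) = 2451.7×1.1731 ≈ 2876 m/s.
Total Δv = 2699 + 2876 = 5575 m/s.

Δv ≈ 5580 m/s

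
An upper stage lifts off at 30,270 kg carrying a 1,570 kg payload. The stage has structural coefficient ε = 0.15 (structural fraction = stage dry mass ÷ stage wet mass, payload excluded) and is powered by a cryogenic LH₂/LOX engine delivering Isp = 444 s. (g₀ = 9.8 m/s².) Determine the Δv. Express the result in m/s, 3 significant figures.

Stage wet mass = m₀ − payload = 30,270 − 1,570 = 28,700 kg.
Stage dry mass = ε × stage wet mass = 0.15 × 28,700 = 4,305 kg.
Burnout mass m_f = stage dry + payload = 4,305 + 1,570 = 5,875 kg.
v_e = Isp · g₀ = 444 × 9.8 = 4351.2 m/s.
By the Tsiolkovsky rocket equation, Δv = v_e · ln(30,270/5,875) = 4351.2 × ln(5.152) = 4351.2 × 1.6395 ≈ 7134 m/s.

Δv ≈ 7130 m/s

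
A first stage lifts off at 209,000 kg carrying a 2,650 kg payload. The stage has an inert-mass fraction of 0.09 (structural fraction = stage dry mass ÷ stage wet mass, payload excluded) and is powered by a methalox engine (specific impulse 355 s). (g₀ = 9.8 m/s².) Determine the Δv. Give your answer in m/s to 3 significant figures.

Stage wet mass = m₀ − payload = 209,000 − 2,650 = 206,350 kg.
Stage dry mass = ε × stage wet mass = 0.09 × 206,350 = 18,571.5 kg.
Burnout mass m_f = stage dry + payload = 18,571.5 + 2,650 = 21,221.5 kg.
v_e = Isp · g₀ = 355 × 9.8 = 3479.0 m/s.
Rocket equation: Δv = v_e · ln(209,000/21,221.5) = 3479.0 × ln(9.849) = 3479.0 × 2.2873 ≈ 7958 m/s.

Δv ≈ 7960 m/s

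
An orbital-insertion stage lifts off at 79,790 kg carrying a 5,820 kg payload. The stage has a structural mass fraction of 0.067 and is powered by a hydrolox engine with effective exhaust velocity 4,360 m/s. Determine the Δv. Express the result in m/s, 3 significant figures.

Δv ≈ 8730 m/s

Stage wet mass = m₀ − payload = 79,790 − 5,820 = 73,970 kg.
Stage dry mass = ε × stage wet mass = 0.067 × 73,970 = 4,955.99 kg.
Burnout mass m_f = stage dry + payload = 4,955.99 + 5,820 = 10,775.99 kg.
Δv = v_e · ln(79,790/10,775.99) = 4360.0 × ln(7.404) = 4360.0 × 2.0021 ≈ 8729 m/s.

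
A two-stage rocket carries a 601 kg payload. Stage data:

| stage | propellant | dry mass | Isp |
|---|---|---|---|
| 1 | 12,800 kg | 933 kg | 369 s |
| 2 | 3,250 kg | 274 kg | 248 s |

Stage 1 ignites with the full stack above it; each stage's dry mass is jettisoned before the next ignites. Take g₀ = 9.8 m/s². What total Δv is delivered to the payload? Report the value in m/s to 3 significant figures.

Ignition mass of stage 1 = 12,800+933 + 3,250+274 + 601 = 17,858 kg.
Stage 1: m₀ = 17,858 kg, m_f = 17,858 − 12,800 = 5,058 kg; Δv = 369×9.8×ln(3.531) = 3616.2×1.2615 ≈ 4562 m/s.
Stage 2: m₀ = 4,125 kg, m_f = 4,125 − 3,250 = 875 kg; Δv = 248×9.8×ln(4.714) = 2430.4×1.5506 ≈ 3769 m/s.
Total Δv = 4562 + 3769 = 8331 m/s.

Δv ≈ 8330 m/s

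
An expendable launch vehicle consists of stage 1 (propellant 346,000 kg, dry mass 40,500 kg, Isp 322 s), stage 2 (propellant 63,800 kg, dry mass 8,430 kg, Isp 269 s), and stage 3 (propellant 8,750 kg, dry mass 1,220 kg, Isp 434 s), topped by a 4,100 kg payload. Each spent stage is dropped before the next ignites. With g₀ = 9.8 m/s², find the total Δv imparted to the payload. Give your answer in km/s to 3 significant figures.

Ignition mass of stage 1 = 346,000+40,500 + 63,800+8,430 + 8,750+1,220 + 4,100 = 472,800 kg.
Stage 1: m₀ = 472,800 kg, m_f = 472,800 − 346,000 = 126,800 kg; Δv = 322×9.8×ln(3.729) = 3155.6×1.3161 ≈ 4153 m/s.
Stage 2: m₀ = 86,300 kg, m_f = 86,300 − 63,800 = 22,500 kg; Δv = 269×9.8×ln(3.836) = 2636.2×1.3443 ≈ 3544 m/s.
Stage 3: m₀ = 14,070 kg, m_f = 14,070 − 8,750 = 5,320 kg; Δv = 434×9.8×ln(2.645) = 4253.2×0.9726 ≈ 4137 m/s.
Total Δv = 4153 + 3544 + 4137 = 11834 m/s.

Δv ≈ 11.8 km/s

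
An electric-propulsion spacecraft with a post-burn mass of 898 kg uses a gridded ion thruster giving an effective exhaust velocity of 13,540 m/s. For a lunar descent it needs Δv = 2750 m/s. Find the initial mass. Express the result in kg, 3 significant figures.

m₀/m_f = exp(Δv / v_e) = exp(2750 / 13540.0) = exp(0.2031) = 1.2252.
m₀ = m_f × 1.2252 = 898 × 1.2252 = 1,100.23 kg.

initial mass ≈ 1100 kg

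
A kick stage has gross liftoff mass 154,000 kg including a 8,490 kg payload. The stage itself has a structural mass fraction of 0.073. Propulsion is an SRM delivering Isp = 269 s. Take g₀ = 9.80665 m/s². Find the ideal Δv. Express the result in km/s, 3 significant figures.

Stage wet mass = m₀ − payload = 154,000 − 8,490 = 145,510 kg.
Stage dry mass = ε × stage wet mass = 0.073 × 145,510 = 10,622.2 kg.
Burnout mass m_f = stage dry + payload = 10,622.2 + 8,490 = 19,112.2 kg.
v_e = Isp · g₀ = 269 × 9.80665 = 2638.0 m/s.
Δv = v_e · ln(154,000/19,112.2) = 2638.0 × ln(8.058) = 2638.0 × 2.0866 ≈ 5504 m/s.

Δv ≈ 5.50 km/s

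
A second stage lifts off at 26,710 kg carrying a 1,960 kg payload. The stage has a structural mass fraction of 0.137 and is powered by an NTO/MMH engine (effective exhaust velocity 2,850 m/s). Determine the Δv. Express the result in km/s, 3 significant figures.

Stage wet mass = m₀ − payload = 26,710 − 1,960 = 24,750 kg.
Stage dry mass = ε × stage wet mass = 0.137 × 24,750 = 3,390.75 kg.
Burnout mass m_f = stage dry + payload = 3,390.75 + 1,960 = 5,350.75 kg.
Rocket equation: Δv = v_e · ln(26,710/5,350.75) = 2850.0 × ln(4.992) = 2850.0 × 1.6078 ≈ 4582 m/s.

Δv ≈ 4.58 km/s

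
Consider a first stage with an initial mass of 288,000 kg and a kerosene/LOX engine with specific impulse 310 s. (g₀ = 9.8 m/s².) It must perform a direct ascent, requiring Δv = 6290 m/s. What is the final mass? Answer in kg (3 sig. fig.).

final mass ≈ 36300 kg

v_e = Isp · g₀ = 310 × 9.8 = 3038.0 m/s.
m₀/m_f = exp(Δv / v_e) = exp(6290 / 3038.0) = exp(2.0704) = 7.9283.
m_f = m₀ / 7.9283 = 288,000 / 7.9283 = 36,325.6 kg.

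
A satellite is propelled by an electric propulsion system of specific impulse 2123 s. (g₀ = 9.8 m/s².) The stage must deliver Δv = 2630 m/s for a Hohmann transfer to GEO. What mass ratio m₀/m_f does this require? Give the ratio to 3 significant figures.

v_e = Isp · g₀ = 2123 × 9.8 = 20805.4 m/s.
m₀/m_f = exp(Δv / v_e) = exp(2630 / 20805.4) = exp(0.1264) = 1.1347.

mass ratio ≈ 1.13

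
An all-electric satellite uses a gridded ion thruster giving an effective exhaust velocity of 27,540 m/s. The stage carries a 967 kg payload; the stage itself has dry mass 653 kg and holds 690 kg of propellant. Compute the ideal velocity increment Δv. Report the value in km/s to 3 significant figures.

Δv ≈ 9.77 km/s

m₀ = payload + dry + propellant = 967 + 653 + 690 = 2,310 kg.
m_f = payload + dry = 967 + 653 = 1,620 kg.
Using Δv = v_e ln(m₀/m_f): Δv = v_e · ln(m₀/m_f) = 27540.0 × ln(1.426) = 27540.0 × 0.3548 ≈ 9771.8 m/s.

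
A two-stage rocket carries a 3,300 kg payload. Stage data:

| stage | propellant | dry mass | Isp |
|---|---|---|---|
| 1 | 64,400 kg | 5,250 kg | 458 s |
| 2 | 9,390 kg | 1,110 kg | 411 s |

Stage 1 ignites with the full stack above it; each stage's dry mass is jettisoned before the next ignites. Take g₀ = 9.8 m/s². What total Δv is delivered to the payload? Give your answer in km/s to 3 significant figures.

Δv ≈ 11.2 km/s

Ignition mass of stage 1 = 64,400+5,250 + 9,390+1,110 + 3,300 = 83,450 kg.
Stage 1: m₀ = 83,450 kg, m_f = 83,450 − 64,400 = 19,050 kg; Δv = 458×9.8×ln(4.381) = 4488.4×1.4772 ≈ 6630 m/s.
Stage 2: m₀ = 13,800 kg, m_f = 13,800 − 9,390 = 4,410 kg; Δv = 411×9.8×ln(3.129) = 4027.8×1.1408 ≈ 4595 m/s.
Total Δv = 6630 + 4595 = 11225 m/s.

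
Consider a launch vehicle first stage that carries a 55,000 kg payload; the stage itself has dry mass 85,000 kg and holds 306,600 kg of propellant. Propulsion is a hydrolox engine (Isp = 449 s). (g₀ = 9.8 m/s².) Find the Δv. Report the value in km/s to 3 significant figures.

v_e = Isp · g₀ = 449 × 9.8 = 4400.2 m/s.
m₀ = payload + dry + propellant = 55,000 + 85,000 + 306,600 = 446,600 kg.
m_f = payload + dry = 55,000 + 85,000 = 140,000 kg.
From the ideal rocket equation, Δv = v_e · ln(m₀/m_f) = 4400.2 × ln(3.19) = 4400.2 × 1.1600 ≈ 5104.3 m/s.

Δv ≈ 5.10 km/s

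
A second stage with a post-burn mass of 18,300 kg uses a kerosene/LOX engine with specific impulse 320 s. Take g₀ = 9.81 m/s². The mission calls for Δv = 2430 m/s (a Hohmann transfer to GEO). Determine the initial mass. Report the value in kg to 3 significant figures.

v_e = Isp · g₀ = 320 × 9.81 = 3139.2 m/s.
Using Δv = v_e ln(m₀/m_f): m₀/m_f = exp(Δv / v_e) = exp(2430 / 3139.2) = exp(0.7741) = 2.1686.
m₀ = m_f × 2.1686 = 18,300 × 2.1686 = 39,685.4 kg.

initial mass ≈ 39700 kg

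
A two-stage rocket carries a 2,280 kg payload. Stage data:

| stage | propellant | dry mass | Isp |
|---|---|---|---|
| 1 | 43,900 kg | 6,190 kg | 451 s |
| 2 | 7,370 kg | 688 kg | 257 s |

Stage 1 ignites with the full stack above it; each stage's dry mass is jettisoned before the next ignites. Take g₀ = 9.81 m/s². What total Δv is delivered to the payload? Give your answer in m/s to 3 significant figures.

Δv ≈ 8880 m/s

Ignition mass of stage 1 = 43,900+6,190 + 7,370+688 + 2,280 = 60,428 kg.
Stage 1: m₀ = 60,428 kg, m_f = 60,428 − 43,900 = 16,528 kg; Δv = 451×9.81×ln(3.656) = 4424.3×1.2964 ≈ 5736 m/s.
Stage 2: m₀ = 10,338 kg, m_f = 10,338 − 7,370 = 2,968 kg; Δv = 257×9.81×ln(3.483) = 2521.2×1.2479 ≈ 3146 m/s.
Total Δv = 5736 + 3146 = 8882 m/s.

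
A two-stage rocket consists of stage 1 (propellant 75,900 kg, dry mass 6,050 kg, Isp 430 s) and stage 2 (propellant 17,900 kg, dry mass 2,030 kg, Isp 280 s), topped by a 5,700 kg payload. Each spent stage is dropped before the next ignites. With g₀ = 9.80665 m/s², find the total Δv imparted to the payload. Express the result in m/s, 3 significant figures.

Ignition mass of stage 1 = 75,900+6,050 + 17,900+2,030 + 5,700 = 107,580 kg.
Stage 1: m₀ = 107,580 kg, m_f = 107,580 − 75,900 = 31,680 kg; Δv = 430×9.80665×ln(3.396) = 4216.9×1.2225 ≈ 5155 m/s.
Stage 2: m₀ = 25,630 kg, m_f = 25,630 − 17,900 = 7,730 kg; Δv = 280×9.80665×ln(3.316) = 2745.9×1.1987 ≈ 3291 m/s.
Total Δv = 5155 + 3291 = 8446 m/s.

Δv ≈ 8450 m/s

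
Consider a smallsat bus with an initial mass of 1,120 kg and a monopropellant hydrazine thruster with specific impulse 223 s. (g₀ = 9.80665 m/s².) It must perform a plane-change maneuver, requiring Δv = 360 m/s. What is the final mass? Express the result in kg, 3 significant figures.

final mass ≈ 950 kg

v_e = Isp · g₀ = 223 × 9.80665 = 2186.9 m/s.
m₀/m_f = exp(Δv / v_e) = exp(360 / 2186.9) = exp(0.1646) = 1.1789.
m_f = m₀ / 1.1789 = 1,120 / 1.1789 = 950.038 kg.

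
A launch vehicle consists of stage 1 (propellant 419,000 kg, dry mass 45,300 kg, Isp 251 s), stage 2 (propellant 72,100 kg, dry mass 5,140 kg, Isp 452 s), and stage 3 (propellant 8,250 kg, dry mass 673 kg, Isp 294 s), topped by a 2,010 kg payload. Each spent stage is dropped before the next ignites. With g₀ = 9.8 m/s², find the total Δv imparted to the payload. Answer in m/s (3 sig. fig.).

Δv ≈ 15100 m/s

Ignition mass of stage 1 = 419,000+45,300 + 72,100+5,140 + 8,250+673 + 2,010 = 552,473 kg.
Stage 1: m₀ = 552,473 kg, m_f = 552,473 − 419,000 = 133,473 kg; Δv = 251×9.8×ln(4.139) = 2459.8×1.4205 ≈ 3494 m/s.
Stage 2: m₀ = 88,173 kg, m_f = 88,173 − 72,100 = 16,073 kg; Δv = 452×9.8×ln(5.486) = 4429.6×1.7022 ≈ 7540 m/s.
Stage 3: m₀ = 10,933 kg, m_f = 10,933 − 8,250 = 2,683 kg; Δv = 294×9.8×ln(4.075) = 2881.2×1.4049 ≈ 4048 m/s.
Total Δv = 3494 + 7540 + 4048 = 15082 m/s.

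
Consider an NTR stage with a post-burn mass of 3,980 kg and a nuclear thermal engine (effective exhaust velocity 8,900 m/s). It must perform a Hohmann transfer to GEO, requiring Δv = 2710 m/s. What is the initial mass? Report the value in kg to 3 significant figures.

Using Δv = v_e ln(m₀/m_f): m₀/m_f = exp(Δv / v_e) = exp(2710 / 8900.0) = exp(0.3045) = 1.3559.
m₀ = m_f × 1.3559 = 3,980 × 1.3559 = 5,396.48 kg.

initial mass ≈ 5400 kg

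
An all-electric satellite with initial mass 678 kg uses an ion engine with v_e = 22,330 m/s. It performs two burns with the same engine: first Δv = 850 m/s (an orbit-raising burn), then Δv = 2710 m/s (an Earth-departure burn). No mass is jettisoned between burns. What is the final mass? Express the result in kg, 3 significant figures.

After the first burn: m = 678 × exp(−850/22330.0) = 678 × 0.96265 = 652.677 kg.
After the second burn: m = 652.677 × exp(−2710/22330.0) = 652.677 × 0.88571 = 578.083 kg.

final mass ≈ 578 kg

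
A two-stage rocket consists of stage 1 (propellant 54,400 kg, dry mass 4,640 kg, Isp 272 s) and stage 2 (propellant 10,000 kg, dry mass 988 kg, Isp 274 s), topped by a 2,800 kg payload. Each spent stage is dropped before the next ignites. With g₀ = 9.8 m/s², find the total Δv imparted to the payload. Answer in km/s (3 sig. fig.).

Ignition mass of stage 1 = 54,400+4,640 + 10,000+988 + 2,800 = 72,828 kg.
Stage 1: m₀ = 72,828 kg, m_f = 72,828 − 54,400 = 18,428 kg; Δv = 272×9.8×ln(3.952) = 2665.6×1.3742 ≈ 3663 m/s.
Stage 2: m₀ = 13,788 kg, m_f = 13,788 − 10,000 = 3,788 kg; Δv = 274×9.8×ln(3.64) = 2685.2×1.2920 ≈ 3469 m/s.
Total Δv = 3663 + 3469 = 7132 m/s.

Δv ≈ 7.13 km/s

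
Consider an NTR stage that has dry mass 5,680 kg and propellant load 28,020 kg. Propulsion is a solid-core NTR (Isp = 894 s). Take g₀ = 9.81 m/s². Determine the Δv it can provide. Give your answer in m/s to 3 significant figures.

Δv ≈ 15600 m/s

v_e = Isp · g₀ = 894 × 9.81 = 8770.1 m/s.
m₀ = m_dry + m_prop = 5,680 + 28,020 = 33,700 kg.
Rocket equation: Δv = v_e · ln(m₀/m_f) = 8770.1 × ln(5.933) = 8770.1 × 1.7805 ≈ 15615.6 m/s.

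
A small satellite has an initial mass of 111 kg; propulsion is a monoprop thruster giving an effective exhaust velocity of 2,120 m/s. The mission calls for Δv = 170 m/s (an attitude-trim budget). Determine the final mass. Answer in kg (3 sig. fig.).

Rocket equation: m₀/m_f = exp(Δv / v_e) = exp(170 / 2120.0) = exp(0.0802) = 1.0835.
m_f = m₀ / 1.0835 = 111 / 1.0835 = 102.446 kg.

final mass ≈ 102 kg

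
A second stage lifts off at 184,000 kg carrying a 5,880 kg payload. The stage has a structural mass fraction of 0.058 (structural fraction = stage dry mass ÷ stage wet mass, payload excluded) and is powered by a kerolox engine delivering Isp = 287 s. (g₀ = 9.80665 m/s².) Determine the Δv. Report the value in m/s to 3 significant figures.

Stage wet mass = m₀ − payload = 184,000 − 5,880 = 178,120 kg.
Stage dry mass = ε × stage wet mass = 0.058 × 178,120 = 10,331 kg.
Burnout mass m_f = stage dry + payload = 10,331 + 5,880 = 16,211 kg.
v_e = Isp · g₀ = 287 × 9.80665 = 2814.5 m/s.
By the Tsiolkovsky rocket equation, Δv = v_e · ln(184,000/16,211) = 2814.5 × ln(11.35) = 2814.5 × 2.4292 ≈ 6837 m/s.

Δv ≈ 6840 m/s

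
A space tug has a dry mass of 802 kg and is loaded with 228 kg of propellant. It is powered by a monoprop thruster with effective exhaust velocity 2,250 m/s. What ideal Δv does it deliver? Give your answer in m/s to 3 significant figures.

Δv ≈ 563 m/s

m₀ = m_dry + m_prop = 802 + 228 = 1,030 kg.
Rocket equation: Δv = v_e · ln(m₀/m_f) = 2250.0 × ln(1.284) = 2250.0 × 0.2502 ≈ 563.0 m/s.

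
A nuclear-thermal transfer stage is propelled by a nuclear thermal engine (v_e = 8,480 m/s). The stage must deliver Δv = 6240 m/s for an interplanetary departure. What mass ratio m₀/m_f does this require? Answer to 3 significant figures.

m₀/m_f = exp(Δv / v_e) = exp(6240 / 8480.0) = exp(0.7358) = 2.0873.

mass ratio ≈ 2.09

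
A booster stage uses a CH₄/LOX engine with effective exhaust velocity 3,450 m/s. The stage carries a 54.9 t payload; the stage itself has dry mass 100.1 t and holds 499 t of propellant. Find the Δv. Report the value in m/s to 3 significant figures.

m₀ = payload + dry + propellant = 54.9 + 100.1 + 499 = 654 t.
m_f = payload + dry = 54.9 + 100.1 = 155 t.
Rocket equation: Δv = v_e · ln(m₀/m_f) = 3450.0 × ln(4.219) = 3450.0 × 1.4397 ≈ 4966.9 m/s.

Δv ≈ 4970 m/s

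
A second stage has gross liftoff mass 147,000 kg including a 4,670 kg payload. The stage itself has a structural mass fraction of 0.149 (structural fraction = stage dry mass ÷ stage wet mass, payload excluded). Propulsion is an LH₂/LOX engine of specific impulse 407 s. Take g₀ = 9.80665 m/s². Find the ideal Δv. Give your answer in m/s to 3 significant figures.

Δv ≈ 6930 m/s

Stage wet mass = m₀ − payload = 147,000 − 4,670 = 142,330 kg.
Stage dry mass = ε × stage wet mass = 0.149 × 142,330 = 21,207.2 kg.
Burnout mass m_f = stage dry + payload = 21,207.2 + 4,670 = 25,877.2 kg.
v_e = Isp · g₀ = 407 × 9.80665 = 3991.3 m/s.
Rocket equation: Δv = v_e · ln(147,000/25,877.2) = 3991.3 × ln(5.681) = 3991.3 × 1.7371 ≈ 6933 m/s.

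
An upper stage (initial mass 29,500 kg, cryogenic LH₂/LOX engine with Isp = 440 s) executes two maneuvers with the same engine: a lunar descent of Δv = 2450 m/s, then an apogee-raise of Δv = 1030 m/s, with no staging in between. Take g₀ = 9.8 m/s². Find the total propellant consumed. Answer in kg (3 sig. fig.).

v_e = Isp · g₀ = 440 × 9.8 = 4312.0 m/s.
After the first burn: m = 29500 × exp(−2450/4312.0) = 29500 × 0.56655 = 16,713.2 kg.
After the second burn: m = 16,713.2 × exp(−1030/4312.0) = 16,713.2 × 0.78752 = 13,162 kg.
Total propellant = m₀ − m_final = 29500 − 13,162 = 16,338 kg.

total propellant consumed ≈ 16300 kg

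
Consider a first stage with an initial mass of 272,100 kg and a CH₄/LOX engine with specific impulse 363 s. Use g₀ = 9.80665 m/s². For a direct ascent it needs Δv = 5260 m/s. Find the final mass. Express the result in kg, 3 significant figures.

final mass ≈ 62100 kg

v_e = Isp · g₀ = 363 × 9.80665 = 3559.8 m/s.
m₀/m_f = exp(Δv / v_e) = exp(5260 / 3559.8) = exp(1.4776) = 4.3824.
m_f = m₀ / 4.3824 = 272,100 / 4.3824 = 62,089.3 kg.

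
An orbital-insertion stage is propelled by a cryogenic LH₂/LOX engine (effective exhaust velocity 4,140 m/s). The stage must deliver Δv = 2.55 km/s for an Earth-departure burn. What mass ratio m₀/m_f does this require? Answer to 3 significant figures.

m₀/m_f = exp(Δv / v_e) = exp(2550 / 4140.0) = exp(0.6159) = 1.8514.

mass ratio ≈ 1.85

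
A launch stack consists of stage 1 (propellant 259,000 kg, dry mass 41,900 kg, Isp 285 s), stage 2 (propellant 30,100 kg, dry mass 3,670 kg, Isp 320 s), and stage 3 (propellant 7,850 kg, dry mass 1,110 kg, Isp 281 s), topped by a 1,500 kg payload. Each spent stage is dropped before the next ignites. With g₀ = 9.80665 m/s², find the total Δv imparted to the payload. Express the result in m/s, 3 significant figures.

Ignition mass of stage 1 = 259,000+41,900 + 30,100+3,670 + 7,850+1,110 + 1,500 = 345,130 kg.
Stage 1: m₀ = 345,130 kg, m_f = 345,130 − 259,000 = 86,130 kg; Δv = 285×9.80665×ln(4.007) = 2794.9×1.3881 ≈ 3879 m/s.
Stage 2: m₀ = 44,230 kg, m_f = 44,230 − 30,100 = 14,130 kg; Δv = 320×9.80665×ln(3.13) = 3138.1×1.1411 ≈ 3581 m/s.
Stage 3: m₀ = 10,460 kg, m_f = 10,460 − 7,850 = 2,610 kg; Δv = 281×9.80665×ln(4.008) = 2755.7×1.3882 ≈ 3825 m/s.
Total Δv = 3879 + 3581 + 3825 = 11285 m/s.

Δv ≈ 11300 m/s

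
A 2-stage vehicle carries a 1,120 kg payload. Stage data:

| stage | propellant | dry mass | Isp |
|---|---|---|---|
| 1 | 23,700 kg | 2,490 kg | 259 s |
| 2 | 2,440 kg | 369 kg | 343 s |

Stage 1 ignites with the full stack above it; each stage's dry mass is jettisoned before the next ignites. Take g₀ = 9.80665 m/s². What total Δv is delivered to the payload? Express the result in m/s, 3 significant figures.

Δv ≈ 7190 m/s

Ignition mass of stage 1 = 23,700+2,490 + 2,440+369 + 1,120 = 30,119 kg.
Stage 1: m₀ = 30,119 kg, m_f = 30,119 − 23,700 = 6,419 kg; Δv = 259×9.80665×ln(4.692) = 2539.9×1.5459 ≈ 3926 m/s.
Stage 2: m₀ = 3,929 kg, m_f = 3,929 − 2,440 = 1,489 kg; Δv = 343×9.80665×ln(2.639) = 3363.7×0.9703 ≈ 3264 m/s.
Total Δv = 3926 + 3264 = 7190 m/s.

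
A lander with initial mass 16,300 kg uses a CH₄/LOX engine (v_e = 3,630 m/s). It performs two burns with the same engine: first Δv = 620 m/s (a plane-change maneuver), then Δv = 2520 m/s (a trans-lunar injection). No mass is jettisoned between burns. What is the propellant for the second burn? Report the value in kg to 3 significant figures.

After the first burn: m = 16300 × exp(−620/3630.0) = 16300 × 0.84299 = 13,740.7 kg.
After the second burn: m = 13,740.7 × exp(−2520/3630.0) = 13,740.7 × 0.49947 = 6,863.07 kg.
Second-burn propellant = 13,740.7 − 6,863.07 = 6,877.63 kg.

propellant for the second burn ≈ 6880 kg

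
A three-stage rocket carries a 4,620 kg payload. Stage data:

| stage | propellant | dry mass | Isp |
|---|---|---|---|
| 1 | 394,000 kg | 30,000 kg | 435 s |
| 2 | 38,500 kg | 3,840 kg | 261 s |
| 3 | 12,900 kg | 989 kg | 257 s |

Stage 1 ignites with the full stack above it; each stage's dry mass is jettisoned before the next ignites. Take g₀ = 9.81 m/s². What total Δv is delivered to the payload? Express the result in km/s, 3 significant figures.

Δv ≈ 12.7 km/s

Ignition mass of stage 1 = 394,000+30,000 + 38,500+3,840 + 12,900+989 + 4,620 = 484,849 kg.
Stage 1: m₀ = 484,849 kg, m_f = 484,849 − 394,000 = 90,849 kg; Δv = 435×9.81×ln(5.337) = 4267.4×1.6746 ≈ 7146 m/s.
Stage 2: m₀ = 60,849 kg, m_f = 60,849 − 38,500 = 22,349 kg; Δv = 261×9.81×ln(2.723) = 2560.4×1.0016 ≈ 2565 m/s.
Stage 3: m₀ = 18,509 kg, m_f = 18,509 − 12,900 = 5,609 kg; Δv = 257×9.81×ln(3.3) = 2521.2×1.1939 ≈ 3010 m/s.
Total Δv = 7146 + 2565 + 3010 = 12721 m/s.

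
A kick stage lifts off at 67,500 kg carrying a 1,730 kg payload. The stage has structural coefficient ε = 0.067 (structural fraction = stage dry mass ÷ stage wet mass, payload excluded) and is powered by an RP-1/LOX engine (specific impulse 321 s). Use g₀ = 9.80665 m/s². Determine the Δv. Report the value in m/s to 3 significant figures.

Δv ≈ 7550 m/s

Stage wet mass = m₀ − payload = 67,500 − 1,730 = 65,770 kg.
Stage dry mass = ε × stage wet mass = 0.067 × 65,770 = 4,406.59 kg.
Burnout mass m_f = stage dry + payload = 4,406.59 + 1,730 = 6,136.59 kg.
v_e = Isp · g₀ = 321 × 9.80665 = 3147.9 m/s.
Rocket equation: Δv = v_e · ln(67,500/6,136.59) = 3147.9 × ln(11) = 3147.9 × 2.3979 ≈ 7548 m/s.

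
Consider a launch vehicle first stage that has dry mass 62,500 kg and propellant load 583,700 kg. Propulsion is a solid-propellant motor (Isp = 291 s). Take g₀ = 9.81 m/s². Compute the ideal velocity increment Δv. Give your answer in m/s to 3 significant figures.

v_e = Isp · g₀ = 291 × 9.81 = 2854.7 m/s.
m₀ = m_dry + m_prop = 62,500 + 583,700 = 646,200 kg.
Δv = v_e · ln(m₀/m_f) = 2854.7 × ln(10.34) = 2854.7 × 2.3359 ≈ 6668.4 m/s.

Δv ≈ 6670 m/s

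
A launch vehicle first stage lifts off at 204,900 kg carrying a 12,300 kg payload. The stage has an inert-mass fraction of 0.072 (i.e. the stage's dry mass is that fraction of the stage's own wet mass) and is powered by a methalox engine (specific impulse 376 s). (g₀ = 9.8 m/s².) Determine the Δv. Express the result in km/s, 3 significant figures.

Stage wet mass = m₀ − payload = 204,900 − 12,300 = 192,600 kg.
Stage dry mass = ε × stage wet mass = 0.072 × 192,600 = 13,867.2 kg.
Burnout mass m_f = stage dry + payload = 13,867.2 + 12,300 = 26,167.2 kg.
v_e = Isp · g₀ = 376 × 9.8 = 3684.8 m/s.
Using Δv = v_e ln(m₀/m_f): Δv = v_e · ln(204,900/26,167.2) = 3684.8 × ln(7.83) = 3684.8 × 2.0580 ≈ 7583 m/s.

Δv ≈ 7.58 km/s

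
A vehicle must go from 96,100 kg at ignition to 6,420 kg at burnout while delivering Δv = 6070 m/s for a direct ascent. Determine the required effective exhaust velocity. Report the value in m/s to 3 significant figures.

v_e ≈ 2240 m/s

ln(m₀/m_f) = ln(96100/6420) = ln(14.97) = 2.7060.
By the Tsiolkovsky rocket equation, v_e = Δv / ln(m₀/m_f) = 6070 / 2.7060 = 2243.2 m/s.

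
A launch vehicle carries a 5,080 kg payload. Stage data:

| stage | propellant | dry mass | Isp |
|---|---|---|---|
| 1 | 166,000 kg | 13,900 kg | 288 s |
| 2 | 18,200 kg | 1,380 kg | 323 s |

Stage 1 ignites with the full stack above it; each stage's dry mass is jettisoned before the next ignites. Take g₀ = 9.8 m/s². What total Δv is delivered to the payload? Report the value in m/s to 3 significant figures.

Ignition mass of stage 1 = 166,000+13,900 + 18,200+1,380 + 5,080 = 204,560 kg.
Stage 1: m₀ = 204,560 kg, m_f = 204,560 − 166,000 = 38,560 kg; Δv = 288×9.8×ln(5.305) = 2822.4×1.6686 ≈ 4710 m/s.
Stage 2: m₀ = 24,660 kg, m_f = 24,660 − 18,200 = 6,460 kg; Δv = 323×9.8×ln(3.817) = 3165.4×1.3396 ≈ 4240 m/s.
Total Δv = 4710 + 4240 = 8950 m/s.

Δv ≈ 8950 m/s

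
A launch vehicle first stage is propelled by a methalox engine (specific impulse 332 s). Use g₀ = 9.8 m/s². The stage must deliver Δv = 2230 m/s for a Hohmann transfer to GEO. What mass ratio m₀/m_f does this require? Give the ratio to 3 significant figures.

mass ratio ≈ 1.98

v_e = Isp · g₀ = 332 × 9.8 = 3253.6 m/s.
By the Tsiolkovsky rocket equation, m₀/m_f = exp(Δv / v_e) = exp(2230 / 3253.6) = exp(0.6854) = 1.9846.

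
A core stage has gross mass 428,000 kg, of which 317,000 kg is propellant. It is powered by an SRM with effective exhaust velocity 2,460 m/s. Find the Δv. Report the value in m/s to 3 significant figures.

m_f = m₀ − m_prop = 428,000 − 317,000 = 111,000 kg.
By the Tsiolkovsky rocket equation, Δv = v_e · ln(m₀/m_f) = 2460.0 × ln(3.856) = 2460.0 × 1.3496 ≈ 3320.0 m/s.

Δv ≈ 3320 m/s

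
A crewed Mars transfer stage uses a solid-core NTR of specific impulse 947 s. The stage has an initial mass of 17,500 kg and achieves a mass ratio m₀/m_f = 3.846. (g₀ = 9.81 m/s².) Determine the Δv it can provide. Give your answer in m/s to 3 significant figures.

v_e = Isp · g₀ = 947 × 9.81 = 9290.1 m/s.
By the Tsiolkovsky rocket equation, Δv = v_e · ln(3.846) = 9290.1 × 1.3470 ≈ 12514.0 m/s.

Δv ≈ 12500 m/s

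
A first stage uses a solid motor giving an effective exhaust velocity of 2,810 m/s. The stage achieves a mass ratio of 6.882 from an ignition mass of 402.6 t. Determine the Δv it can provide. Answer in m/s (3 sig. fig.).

Δv = v_e · ln(6.882) = 2810.0 × 1.9289 ≈ 5420.2 m/s.

Δv ≈ 5420 m/s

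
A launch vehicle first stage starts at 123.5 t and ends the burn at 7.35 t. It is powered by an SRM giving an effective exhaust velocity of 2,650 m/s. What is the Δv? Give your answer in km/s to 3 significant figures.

Δv ≈ 7.48 km/s

Δv = v_e · ln(m₀/m_f) = 2650.0 × ln(16.8) = 2650.0 × 2.8215 ≈ 7477.1 m/s.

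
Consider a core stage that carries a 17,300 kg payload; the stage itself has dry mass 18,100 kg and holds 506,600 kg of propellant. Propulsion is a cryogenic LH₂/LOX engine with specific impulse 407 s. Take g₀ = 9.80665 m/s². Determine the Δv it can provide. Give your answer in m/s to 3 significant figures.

v_e = Isp · g₀ = 407 × 9.80665 = 3991.3 m/s.
m₀ = payload + dry + propellant = 17,300 + 18,100 + 506,600 = 542,000 kg.
m_f = payload + dry = 17,300 + 18,100 = 35,400 kg.
Using Δv = v_e ln(m₀/m_f): Δv = v_e · ln(m₀/m_f) = 3991.3 × ln(15.31) = 3991.3 × 2.7286 ≈ 10890.5 m/s.

Δv ≈ 10900 m/s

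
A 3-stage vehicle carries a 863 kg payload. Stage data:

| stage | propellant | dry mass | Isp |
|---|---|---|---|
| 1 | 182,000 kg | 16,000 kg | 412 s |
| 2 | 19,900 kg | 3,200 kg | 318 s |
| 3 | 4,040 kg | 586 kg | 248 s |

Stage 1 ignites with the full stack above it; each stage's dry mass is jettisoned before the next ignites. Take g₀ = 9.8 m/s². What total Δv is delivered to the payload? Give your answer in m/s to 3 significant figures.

Δv ≈ 13500 m/s

Ignition mass of stage 1 = 182,000+16,000 + 19,900+3,200 + 4,040+586 + 863 = 226,589 kg.
Stage 1: m₀ = 226,589 kg, m_f = 226,589 − 182,000 = 44,589 kg; Δv = 412×9.8×ln(5.082) = 4037.6×1.6257 ≈ 6564 m/s.
Stage 2: m₀ = 28,589 kg, m_f = 28,589 − 19,900 = 8,689 kg; Δv = 318×9.8×ln(3.29) = 3116.4×1.1910 ≈ 3712 m/s.
Stage 3: m₀ = 5,489 kg, m_f = 5,489 − 4,040 = 1,449 kg; Δv = 248×9.8×ln(3.788) = 2430.4×1.3319 ≈ 3237 m/s.
Total Δv = 6564 + 3712 + 3237 = 13513 m/s.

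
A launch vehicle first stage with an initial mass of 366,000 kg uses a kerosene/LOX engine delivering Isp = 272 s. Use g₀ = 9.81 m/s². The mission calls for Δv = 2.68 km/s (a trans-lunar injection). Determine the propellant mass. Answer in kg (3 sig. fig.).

propellant mass ≈ 232000 kg

v_e = Isp · g₀ = 272 × 9.81 = 2668.3 m/s.
m₀/m_f = exp(Δv / v_e) = exp(2680 / 2668.3) = exp(1.0044) = 2.7302.
m_f = 366,000 / 2.7302 = 134,056 kg, so propellant = m₀ − m_f = 366,000 − 134,056 = 231,944 kg.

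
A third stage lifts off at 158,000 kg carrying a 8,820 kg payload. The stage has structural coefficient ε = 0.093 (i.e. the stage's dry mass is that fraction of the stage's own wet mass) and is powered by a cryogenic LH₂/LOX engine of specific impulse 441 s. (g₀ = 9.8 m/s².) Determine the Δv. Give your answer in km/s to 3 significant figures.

Stage wet mass = m₀ − payload = 158,000 − 8,820 = 149,180 kg.
Stage dry mass = ε × stage wet mass = 0.093 × 149,180 = 13,873.7 kg.
Burnout mass m_f = stage dry + payload = 13,873.7 + 8,820 = 22,693.7 kg.
v_e = Isp · g₀ = 441 × 9.8 = 4321.8 m/s.
Δv = v_e · ln(158,000/22,693.7) = 4321.8 × ln(6.962) = 4321.8 × 1.9405 ≈ 8386 m/s.

Δv ≈ 8.39 km/s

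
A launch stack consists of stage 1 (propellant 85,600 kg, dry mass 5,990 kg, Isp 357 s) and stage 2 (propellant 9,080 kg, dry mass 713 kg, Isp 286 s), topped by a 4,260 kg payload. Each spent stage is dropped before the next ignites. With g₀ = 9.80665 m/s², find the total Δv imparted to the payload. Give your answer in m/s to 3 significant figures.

Ignition mass of stage 1 = 85,600+5,990 + 9,080+713 + 4,260 = 105,643 kg.
Stage 1: m₀ = 105,643 kg, m_f = 105,643 − 85,600 = 20,043 kg; Δv = 357×9.80665×ln(5.271) = 3501.0×1.6622 ≈ 5819 m/s.
Stage 2: m₀ = 14,053 kg, m_f = 14,053 − 9,080 = 4,973 kg; Δv = 286×9.80665×ln(2.826) = 2804.7×1.0388 ≈ 2914 m/s.
Total Δv = 5819 + 2914 = 8733 m/s.

Δv ≈ 8730 m/s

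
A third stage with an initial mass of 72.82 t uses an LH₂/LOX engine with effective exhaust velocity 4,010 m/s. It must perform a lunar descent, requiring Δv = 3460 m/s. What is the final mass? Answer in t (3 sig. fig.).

m₀/m_f = exp(Δv / v_e) = exp(3460 / 4010.0) = exp(0.8628) = 2.3699.
m_f = m₀ / 2.3699 = 72.82 / 2.3699 = 30.727 t.

final mass ≈ 30.7 t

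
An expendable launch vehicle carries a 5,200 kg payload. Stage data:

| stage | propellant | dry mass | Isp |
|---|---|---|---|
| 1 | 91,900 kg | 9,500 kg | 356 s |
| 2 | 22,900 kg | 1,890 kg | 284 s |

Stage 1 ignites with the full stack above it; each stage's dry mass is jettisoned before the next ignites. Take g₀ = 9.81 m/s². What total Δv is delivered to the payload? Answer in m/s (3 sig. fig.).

Δv ≈ 8220 m/s

Ignition mass of stage 1 = 91,900+9,500 + 22,900+1,890 + 5,200 = 131,390 kg.
Stage 1: m₀ = 131,390 kg, m_f = 131,390 − 91,900 = 39,490 kg; Δv = 356×9.81×ln(3.327) = 3492.4×1.2021 ≈ 4198 m/s.
Stage 2: m₀ = 29,990 kg, m_f = 29,990 − 22,900 = 7,090 kg; Δv = 284×9.81×ln(4.23) = 2786.0×1.4422 ≈ 4018 m/s.
Total Δv = 4198 + 4018 = 8216 m/s.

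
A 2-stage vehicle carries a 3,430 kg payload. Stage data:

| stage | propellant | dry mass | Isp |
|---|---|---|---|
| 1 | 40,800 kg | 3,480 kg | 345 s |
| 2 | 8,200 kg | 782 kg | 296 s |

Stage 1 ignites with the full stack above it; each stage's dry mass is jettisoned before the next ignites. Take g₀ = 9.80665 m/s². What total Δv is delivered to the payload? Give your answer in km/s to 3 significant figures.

Δv ≈ 7.44 km/s

Ignition mass of stage 1 = 40,800+3,480 + 8,200+782 + 3,430 = 56,692 kg.
Stage 1: m₀ = 56,692 kg, m_f = 56,692 − 40,800 = 15,892 kg; Δv = 345×9.80665×ln(3.567) = 3383.3×1.2718 ≈ 4303 m/s.
Stage 2: m₀ = 12,412 kg, m_f = 12,412 − 8,200 = 4,212 kg; Δv = 296×9.80665×ln(2.947) = 2902.8×1.0807 ≈ 3137 m/s.
Total Δv = 4303 + 3137 = 7440 m/s.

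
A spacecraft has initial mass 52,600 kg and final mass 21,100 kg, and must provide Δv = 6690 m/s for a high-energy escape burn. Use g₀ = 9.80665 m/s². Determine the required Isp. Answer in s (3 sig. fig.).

Isp ≈ 747 s

ln(m₀/m_f) = ln(52600/21100) = ln(2.493) = 0.9134.
From the ideal rocket equation, v_e = Δv / ln(m₀/m_f) = 6690 / 0.9134 = 7323.9 m/s.
Isp = v_e / g₀ = 7323.9 / 9.80665 = 746.8 s.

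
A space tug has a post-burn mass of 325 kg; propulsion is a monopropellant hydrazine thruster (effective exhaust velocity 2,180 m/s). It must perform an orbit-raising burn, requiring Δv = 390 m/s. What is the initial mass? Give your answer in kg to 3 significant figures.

initial mass ≈ 389 kg

From the ideal rocket equation, m₀/m_f = exp(Δv / v_e) = exp(390 / 2180.0) = exp(0.1789) = 1.1959.
m₀ = m_f × 1.1959 = 325 × 1.1959 = 388.668 kg.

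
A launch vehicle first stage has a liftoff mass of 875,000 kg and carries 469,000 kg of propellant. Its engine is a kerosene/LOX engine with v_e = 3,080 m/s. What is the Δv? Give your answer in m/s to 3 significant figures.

m_f = m₀ − m_prop = 875,000 − 469,000 = 406,000 kg.
Rocket equation: Δv = v_e · ln(m₀/m_f) = 3080.0 × ln(2.155) = 3080.0 × 0.7679 ≈ 2365.0 m/s.

Δv ≈ 2370 m/s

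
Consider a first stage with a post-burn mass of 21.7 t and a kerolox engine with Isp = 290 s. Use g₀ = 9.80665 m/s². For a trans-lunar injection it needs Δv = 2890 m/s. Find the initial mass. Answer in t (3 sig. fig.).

initial mass ≈ 60.0 t

v_e = Isp · g₀ = 290 × 9.80665 = 2843.9 m/s.
m₀/m_f = exp(Δv / v_e) = exp(2890 / 2843.9) = exp(1.0162) = 2.7627.
m₀ = m_f × 2.7627 = 21.7 × 2.7627 = 59.9506 t.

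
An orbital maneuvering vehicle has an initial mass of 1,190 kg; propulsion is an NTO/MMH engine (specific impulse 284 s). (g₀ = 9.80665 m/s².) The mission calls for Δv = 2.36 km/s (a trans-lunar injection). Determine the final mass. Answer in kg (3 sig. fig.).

final mass ≈ 510 kg

v_e = Isp · g₀ = 284 × 9.80665 = 2785.1 m/s.
From the ideal rocket equation, m₀/m_f = exp(Δv / v_e) = exp(2360 / 2785.1) = exp(0.8474) = 2.3335.
m_f = m₀ / 2.3335 = 1,190 / 2.3335 = 509.964 kg.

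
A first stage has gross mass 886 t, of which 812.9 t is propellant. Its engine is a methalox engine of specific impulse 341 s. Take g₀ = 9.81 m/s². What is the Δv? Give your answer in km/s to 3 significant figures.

v_e = Isp · g₀ = 341 × 9.81 = 3345.2 m/s.
m_f = m₀ − m_prop = 886 − 812.9 = 73.1 t.
Using Δv = v_e ln(m₀/m_f): Δv = v_e · ln(m₀/m_f) = 3345.2 × ln(12.12) = 3345.2 × 2.4949 ≈ 8345.9 m/s.

Δv ≈ 8.35 km/s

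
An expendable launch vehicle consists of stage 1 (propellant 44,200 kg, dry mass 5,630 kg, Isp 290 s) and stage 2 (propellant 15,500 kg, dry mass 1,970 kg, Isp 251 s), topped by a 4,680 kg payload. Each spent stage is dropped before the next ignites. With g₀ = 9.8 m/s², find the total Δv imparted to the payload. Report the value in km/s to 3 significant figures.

Ignition mass of stage 1 = 44,200+5,630 + 15,500+1,970 + 4,680 = 71,980 kg.
Stage 1: m₀ = 71,980 kg, m_f = 71,980 − 44,200 = 27,780 kg; Δv = 290×9.8×ln(2.591) = 2842.0×0.9521 ≈ 2706 m/s.
Stage 2: m₀ = 22,150 kg, m_f = 22,150 − 15,500 = 6,650 kg; Δv = 251×9.8×ln(3.331) = 2459.8×1.2032 ≈ 2960 m/s.
Total Δv = 2706 + 2960 = 5666 m/s.

Δv ≈ 5.67 km/s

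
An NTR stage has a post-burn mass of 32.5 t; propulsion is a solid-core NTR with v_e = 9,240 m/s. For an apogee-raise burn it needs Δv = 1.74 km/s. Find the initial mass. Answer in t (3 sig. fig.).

m₀/m_f = exp(Δv / v_e) = exp(1740 / 9240.0) = exp(0.1883) = 1.2072.
m₀ = m_f × 1.2072 = 32.5 × 1.2072 = 39.234 t.

initial mass ≈ 39.2 t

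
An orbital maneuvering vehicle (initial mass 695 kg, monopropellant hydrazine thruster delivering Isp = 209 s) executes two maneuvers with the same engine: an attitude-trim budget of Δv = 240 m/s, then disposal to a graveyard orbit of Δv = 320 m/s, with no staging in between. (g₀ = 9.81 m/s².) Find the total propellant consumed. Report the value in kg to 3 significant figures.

v_e = Isp · g₀ = 209 × 9.81 = 2050.3 m/s.
After the first burn: m = 695 × exp(−240/2050.3) = 695 × 0.88953 = 618.223 kg.
After the second burn: m = 618.223 × exp(−320/2050.3) = 618.223 × 0.85549 = 528.884 kg.
Total propellant = m₀ − m_final = 695 − 528.884 = 166.116 kg.

total propellant consumed ≈ 166 kg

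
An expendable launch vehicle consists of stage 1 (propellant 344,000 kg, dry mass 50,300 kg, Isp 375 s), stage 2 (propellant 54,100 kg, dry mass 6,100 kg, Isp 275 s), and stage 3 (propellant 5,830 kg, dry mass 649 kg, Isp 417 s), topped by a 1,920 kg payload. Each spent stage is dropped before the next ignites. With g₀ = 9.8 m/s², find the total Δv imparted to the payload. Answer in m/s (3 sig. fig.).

Ignition mass of stage 1 = 344,000+50,300 + 54,100+6,100 + 5,830+649 + 1,920 = 462,899 kg.
Stage 1: m₀ = 462,899 kg, m_f = 462,899 − 344,000 = 118,899 kg; Δv = 375×9.8×ln(3.893) = 3675.0×1.3592 ≈ 4995 m/s.
Stage 2: m₀ = 68,599 kg, m_f = 68,599 − 54,100 = 14,499 kg; Δv = 275×9.8×ln(4.731) = 2695.0×1.5542 ≈ 4189 m/s.
Stage 3: m₀ = 8,399 kg, m_f = 8,399 − 5,830 = 2,569 kg; Δv = 417×9.8×ln(3.269) = 4086.6×1.1846 ≈ 4841 m/s.
Total Δv = 4995 + 4189 + 4841 = 14025 m/s.

Δv ≈ 14000 m/s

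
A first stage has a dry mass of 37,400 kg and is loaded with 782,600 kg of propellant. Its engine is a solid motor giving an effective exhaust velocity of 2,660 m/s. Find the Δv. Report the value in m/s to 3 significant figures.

Δv ≈ 8210 m/s

m₀ = m_dry + m_prop = 37,400 + 782,600 = 820,000 kg.
By the Tsiolkovsky rocket equation, Δv = v_e · ln(m₀/m_f) = 2660.0 × ln(21.93) = 2660.0 × 3.0876 ≈ 8213.1 m/s.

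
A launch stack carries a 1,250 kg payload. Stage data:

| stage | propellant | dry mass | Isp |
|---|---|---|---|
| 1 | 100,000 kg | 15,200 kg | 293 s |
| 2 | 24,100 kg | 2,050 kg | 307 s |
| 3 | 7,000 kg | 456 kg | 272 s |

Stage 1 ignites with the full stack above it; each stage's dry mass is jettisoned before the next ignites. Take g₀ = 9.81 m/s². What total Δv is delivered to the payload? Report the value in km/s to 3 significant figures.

Ignition mass of stage 1 = 100,000+15,200 + 24,100+2,050 + 7,000+456 + 1,250 = 150,056 kg.
Stage 1: m₀ = 150,056 kg, m_f = 150,056 − 100,000 = 50,056 kg; Δv = 293×9.81×ln(2.998) = 2874.3×1.0979 ≈ 3156 m/s.
Stage 2: m₀ = 34,856 kg, m_f = 34,856 − 24,100 = 10,756 kg; Δv = 307×9.81×ln(3.241) = 3011.7×1.1758 ≈ 3541 m/s.
Stage 3: m₀ = 8,706 kg, m_f = 8,706 − 7,000 = 1,706 kg; Δv = 272×9.81×ln(5.103) = 2668.3×1.6299 ≈ 4349 m/s.
Total Δv = 3156 + 3541 + 4349 = 11046 m/s.

Δv ≈ 11.0 km/s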